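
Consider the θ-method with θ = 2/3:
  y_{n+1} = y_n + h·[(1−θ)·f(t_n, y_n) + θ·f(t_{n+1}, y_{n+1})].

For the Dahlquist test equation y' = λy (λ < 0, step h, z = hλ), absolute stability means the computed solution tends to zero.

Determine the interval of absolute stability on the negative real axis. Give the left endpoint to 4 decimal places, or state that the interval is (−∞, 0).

unbounded; (−∞, 0).

With y'=λy (z=hλ):
  y_{n+1} = y_n + z·[1/3·y_n + 2/3·y_{n+1}] ⇒ (1 − 2/3z)y_{n+1} = (1 + 1/3z)y_n
  Hence R(z) = (1 + 1/3z)/(1 − 2/3z).

Find x<0 with |R(x)|<1.
x=-0.49: |R|=0.6307
x=-2: |R|=0.1429
x=-10: |R|=0.3043
x=-100: |R|=0.4778
θ=2/3≥1/2 ⇒ |1+1/3x|<|1−2/3x| ∀x<0 ⇒ interval (−∞,0).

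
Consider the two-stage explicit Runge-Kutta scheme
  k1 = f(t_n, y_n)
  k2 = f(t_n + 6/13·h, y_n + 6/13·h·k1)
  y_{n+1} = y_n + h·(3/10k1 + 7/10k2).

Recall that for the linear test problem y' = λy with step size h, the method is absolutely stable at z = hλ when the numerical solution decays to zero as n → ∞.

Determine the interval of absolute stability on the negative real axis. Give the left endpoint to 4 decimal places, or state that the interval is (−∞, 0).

z∈(-3.0952,0).

Test eqn y'=λy, z=hλ:
  k1=λy_n ⇒ h·k1=z·y_n;  k2=λ(1+6/13z)y_n ⇒ h·k2=z(1+6/13z)y_n
  y_{n+1}/y_n = 1 + 3/10z + 7/10z(1+6/13z) = 1 + z + 21/65z²
  R(z) = 1 + z + 21/65z².

Solve |R(x)|<1 on ℝ⁻.
x=-1.05: |R|=0.3062
R=1: x+21/65x²=0 ⇒ x=−65/21=-3.0952; min R=1−1/(4·21/65)=0.2262>−1
Confirm numerically:
  x=-2.303: |R|=0.41054 <1
  x=-2.069: |R|=0.31402 <1
  x=-1.976: |R|=0.28548 <1
  x=-1.448: |R|=0.22940 <1
  x=-3.357: |R|=1.28390 >1
  x=-3.273: |R|=1.18797 >1
  x=-3.223: |R|=1.13304 >1
Stable set (-3.0952, 0).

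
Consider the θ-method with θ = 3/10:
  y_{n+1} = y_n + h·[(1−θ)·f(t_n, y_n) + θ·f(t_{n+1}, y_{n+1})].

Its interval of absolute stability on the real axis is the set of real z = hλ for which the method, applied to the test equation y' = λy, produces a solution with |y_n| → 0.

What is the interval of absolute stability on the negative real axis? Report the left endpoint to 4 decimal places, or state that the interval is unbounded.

z∈(-5.0000,0).

On y'=λy, z=hλ:
  y_{n+1} = y_n + z·[7/10·y_n + 3/10·y_{n+1}] ⇒ (1 − 3/10z)y_{n+1} = (1 + 7/10z)y_n
  R(z) = (1 + 7/10z)/(1 − 3/10z).

Find x<0 with |R(x)|<1.
x=-0.86: |R|=0.3164
R=−1: 1+7/10x = −1+3/10x ⇒ -2/5x=2 ⇒ x=2/(-2/5)=-5.0000
Confirm numerically:
  x=-3.921: |R|=0.80168 <1
  x=-3.313: |R|=0.66157 <1
  x=-2.477: |R|=0.42103 <1
  x=-2.267: |R|=0.34932 <1
  x=-5.471: |R|=1.07133 >1
  x=-5.172: |R|=1.02696 >1
  x=-5.160: |R|=1.02512 >1
Stable set (-5.0000, 0).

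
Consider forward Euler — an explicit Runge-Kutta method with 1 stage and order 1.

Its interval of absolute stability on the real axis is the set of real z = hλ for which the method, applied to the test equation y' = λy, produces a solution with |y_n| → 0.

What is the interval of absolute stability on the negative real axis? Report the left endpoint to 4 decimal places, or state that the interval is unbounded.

Set f=λy, z=hλ:
  order 1, 1-stage ⇒ R(z)=1+z
  (e.g. R(-1.31)=-0.31000, |R|=0.31000)

Need |R(x)|<1, x<0.
x=-1.31: |R|=0.3100
|R(-2.13)|=1.1300 |R(-2.01)|=1.0100 |R(-1.13)|=0.1300
Bisect:
  x_lo=-2.5989 |R|=1.5989  x_hi=-0.2684 |R|=0.7316
  mid=-1.43369 |R|=0.43369 →hi
  mid=-2.01631 |R|=1.01631 →lo
  mid=-1.72500 |R|=0.72500 →hi
  mid=-1.87066 |R|=0.87066 →hi
  mid=-1.94348 |R|=0.94348 →hi
  mid=-1.97990 |R|=0.97990 →hi
  mid=-1.99811 |R|=0.99811 →hi
  mid=-2.00721 |R|=1.00721 →lo
  mid=-2.00266 |R|=1.00266 →lo
  mid=-2.00038 |R|=1.00038 →lo
  ...
  [-2.00010,-1.99996] ⇒ x*=-2.0000
So |R|<1 on (-2.0000, 0).

z∈(-2.0000,0).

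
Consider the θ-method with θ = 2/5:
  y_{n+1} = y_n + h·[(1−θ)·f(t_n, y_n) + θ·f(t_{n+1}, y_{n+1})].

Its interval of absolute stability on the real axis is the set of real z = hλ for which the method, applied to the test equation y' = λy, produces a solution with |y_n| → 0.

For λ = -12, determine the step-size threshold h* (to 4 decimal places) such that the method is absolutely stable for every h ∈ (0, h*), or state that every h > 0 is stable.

On y'=λy, z=hλ:
  y_{n+1} = y_n + z·[3/5·y_n + 2/5·y_{n+1}] ⇒ (1 − 2/5z)y_{n+1} = (1 + 3/5z)y_n
  ⇒ R(z) = (1 + 3/5z)/(1 − 2/5z).

Find x<0 with |R(x)|<1.
x=-1.29: |R|=0.1491
R=−1: 1+3/5x = −1+2/5x ⇒ -1/5x=2 ⇒ x=2/(-1/5)=-10.0000
Confirm numerically:
  x=-7.354: |R|=0.86574 <1
  x=-6.495: |R|=0.80517 <1
  x=-6.450: |R|=0.80168 <1
  x=-5.443: |R|=0.71314 <1
  x=-10.443: |R|=1.01711 >1
  x=-10.152: |R|=1.00601 >1
  x=-10.096: |R|=1.00381 >1
So |R|<1 on (-10.0000, 0).

(-10.0000,0); λ=-12 ⇒ h* = (10)/12 = 0.8333.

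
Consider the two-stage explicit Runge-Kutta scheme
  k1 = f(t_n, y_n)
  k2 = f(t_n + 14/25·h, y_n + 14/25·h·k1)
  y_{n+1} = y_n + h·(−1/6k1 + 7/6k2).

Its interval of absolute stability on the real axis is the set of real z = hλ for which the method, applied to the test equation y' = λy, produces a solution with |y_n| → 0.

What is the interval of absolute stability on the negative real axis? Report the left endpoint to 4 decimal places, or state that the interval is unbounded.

z∈(-1.5306,0).

With y'=λy (z=hλ):
  k1=λy_n ⇒ h·k1=z·y_n;  k2=λ(1+14/25z)y_n ⇒ h·k2=z(1+14/25z)y_n
  y_{n+1}/y_n = 1 − 1/6z + 7/6z(1+14/25z) = 1 + z + 49/75z²
  so R(z) = 1 + z + 49/75z².

Solve |R(x)|<1 on ℝ⁻.
x=-1.17: |R|=0.7243
R=1: x+49/75x²=0 ⇒ x=−75/49=-1.5306; min R=1−1/(4·49/75)=0.6173>−1
Confirm numerically:
  x=-1.508: |R|=0.97772 <1
  x=-1.498: |R|=0.96808 <1
  x=-1.302: |R|=0.80553 <1
  x=-0.718: |R|=0.61881 <1
  x=-1.889: |R|=1.44230 >1
  x=-1.593: |R|=1.06493 >1
So |R|<1 on (-1.5306, 0).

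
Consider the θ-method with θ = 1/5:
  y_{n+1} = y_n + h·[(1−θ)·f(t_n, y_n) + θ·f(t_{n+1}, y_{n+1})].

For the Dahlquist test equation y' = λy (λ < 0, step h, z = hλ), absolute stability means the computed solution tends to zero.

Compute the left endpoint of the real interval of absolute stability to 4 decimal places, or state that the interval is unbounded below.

left endpoint -3.3333.

Test eqn y'=λy, z=hλ:
  y_{n+1} = y_n + z·[4/5·y_n + 1/5·y_{n+1}] ⇒ (1 − 1/5z)y_{n+1} = (1 + 4/5z)y_n
  so R(z) = (1 + 4/5z)/(1 − 1/5z).

Need |R(x)|<1, x<0.
x=-0.8: |R|=0.3103
R=−1: 1+4/5x = −1+1/5x ⇒ -3/5x=2 ⇒ x=2/(-3/5)=-3.3333
Confirm numerically:
  x=-3.075: |R|=0.90402 <1
  x=-2.503: |R|=0.66800 <1
  x=-1.879: |R|=0.36575 <1
  x=-3.688: |R|=1.12247 >1
  x=-3.634: |R|=1.10447 >1
  x=-3.456: |R|=1.04352 >1
So |R|<1 on (-3.3333, 0).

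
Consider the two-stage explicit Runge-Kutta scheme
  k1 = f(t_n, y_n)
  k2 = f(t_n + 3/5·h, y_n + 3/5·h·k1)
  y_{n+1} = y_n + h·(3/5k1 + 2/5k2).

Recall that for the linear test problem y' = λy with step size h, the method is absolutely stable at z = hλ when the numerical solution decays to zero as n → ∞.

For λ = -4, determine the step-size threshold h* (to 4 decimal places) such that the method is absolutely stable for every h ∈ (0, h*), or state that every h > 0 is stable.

With y'=λy (z=hλ):
  k1=λy_n ⇒ h·k1=z·y_n;  k2=λ(1+3/5z)y_n ⇒ h·k2=z(1+3/5z)y_n
  y_{n+1}/y_n = 1 + 3/5z + 2/5z(1+3/5z) = 1 + z + 6/25z²
  ⇒ R(z) = 1 + z + 6/25z².

Solve |R(x)|<1 on ℝ⁻.
x=-1.41: |R|=0.0671
R=1: x+6/25x²=0 ⇒ x=−25/6=-4.1667; min R=1−1/(4·6/25)=-0.0417>−1
Confirm numerically:
  x=-3.988: |R|=0.82899 <1
  x=-3.533: |R|=0.46270 <1
  x=-2.864: |R|=0.10460 <1
  x=-1.718: |R|=0.00963 <1
  x=-4.385: |R|=1.22977 >1
  x=-4.191: |R|=1.02448 >1
So |R|<1 on (-4.1667, 0).

(-4.1667,0); λ=-4 ⇒ h* = (25/6)/4 = 1.0417.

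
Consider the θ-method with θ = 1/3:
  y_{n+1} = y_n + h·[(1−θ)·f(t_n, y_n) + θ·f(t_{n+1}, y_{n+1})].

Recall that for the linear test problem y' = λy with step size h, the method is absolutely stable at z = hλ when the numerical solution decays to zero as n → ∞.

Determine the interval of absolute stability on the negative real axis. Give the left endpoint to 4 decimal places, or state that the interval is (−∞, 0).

With y'=λy (z=hλ):
  y_{n+1} = y_n + z·[2/3·y_n + 1/3·y_{n+1}] ⇒ (1 − 1/3z)y_{n+1} = (1 + 2/3z)y_n
  Hence R(z) = (1 + 2/3z)/(1 − 1/3z).

Solve |R(x)|<1 on ℝ⁻.
x=-1.34: |R|=0.0737
R=−1: 1+2/3x = −1+1/3x ⇒ -1/3x=2 ⇒ x=2/(-1/3)=-6.0000
Confirm numerically:
  x=-5.645: |R|=0.95894 <1
  x=-4.122: |R|=0.73631 <1
  x=-3.888: |R|=0.69338 <1
  x=-3.729: |R|=0.66251 <1
  x=-6.512: |R|=1.05383 >1
  x=-6.222: |R|=1.02407 >1
So |R|<1 on (-6.0000, 0).

(-6.0000, 0).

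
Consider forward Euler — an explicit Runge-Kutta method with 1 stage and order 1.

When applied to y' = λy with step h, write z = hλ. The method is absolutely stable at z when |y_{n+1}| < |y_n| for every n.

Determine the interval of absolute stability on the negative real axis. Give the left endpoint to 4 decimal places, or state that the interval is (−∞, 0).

z∈(-2.0000,0).

On y'=λy, z=hλ:
  order 1, 1-stage ⇒ R(z)=1+z
  (e.g. R(-1.11)=-0.11000, |R|=0.11000)

Boundary: |R(x)|=1, x<0.
x=-1.11: |R|=0.1100
|R(-2.16)|=1.1600 |R(-0.84)|=0.1600 |R(-0.52)|=0.4800
Bisect:
  x_lo=-2.8143 |R|=1.8143  x_hi=-0.2052 |R|=0.7948
  mid=-1.50975 |R|=0.50975 →hi
  mid=-2.16205 |R|=1.16205 →lo
  mid=-1.83590 |R|=0.83590 →hi
  mid=-1.99897 |R|=0.99897 →hi
  mid=-2.08051 |R|=1.08051 →lo
  mid=-2.03974 |R|=1.03974 →lo
  mid=-2.01936 |R|=1.01936 →lo
  mid=-2.00917 |R|=1.00917 →lo
  mid=-2.00407 |R|=1.00407 →lo
  ...
  [-2.00009,-1.99993] ⇒ x*=-2.0000
Interval (-2.0000, 0).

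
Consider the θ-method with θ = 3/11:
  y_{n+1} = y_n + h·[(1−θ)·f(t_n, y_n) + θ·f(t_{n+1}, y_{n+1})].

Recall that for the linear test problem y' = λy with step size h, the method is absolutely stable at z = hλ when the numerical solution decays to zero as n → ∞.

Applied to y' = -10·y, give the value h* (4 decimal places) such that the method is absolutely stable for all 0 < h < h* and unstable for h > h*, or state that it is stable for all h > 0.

On y'=λy, z=hλ:
  y_{n+1} = y_n + z·[8/11·y_n + 3/11·y_{n+1}] ⇒ (1 − 3/11z)y_{n+1} = (1 + 8/11z)y_n
  so R(z) = (1 + 8/11z)/(1 − 3/11z).

Boundary: |R(x)|=1, x<0.
x=-0.76: |R|=0.3705
R=−1: 1+8/11x = −1+3/11x ⇒ -5/11x=2 ⇒ x=2/(-5/11)=-4.4000
Confirm numerically:
  x=-4.096: |R|=0.93473 <1
  x=-3.264: |R|=0.72682 <1
  x=-3.250: |R|=0.72289 <1
  x=-3.075: |R|=0.67244 <1
  x=-4.771: |R|=1.07328 >1
  x=-4.450: |R|=1.01027 >1
  x=-4.449: |R|=1.01006 >1
Interval (-4.4000, 0).

(-4.4000,0); λ=-10 ⇒ h* = (22/5)/10 = 0.4400.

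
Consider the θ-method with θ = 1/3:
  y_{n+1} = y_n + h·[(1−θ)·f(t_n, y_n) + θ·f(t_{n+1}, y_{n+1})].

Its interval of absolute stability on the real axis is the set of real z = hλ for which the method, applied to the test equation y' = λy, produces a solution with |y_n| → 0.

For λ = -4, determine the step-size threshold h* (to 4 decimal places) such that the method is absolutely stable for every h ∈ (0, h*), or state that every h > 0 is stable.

(-6.0000,0); λ=-4 ⇒ h* = (6)/4 = 1.5000.

Test eqn y'=λy, z=hλ:
  y_{n+1} = y_n + z·[2/3·y_n + 1/3·y_{n+1}] ⇒ (1 − 1/3z)y_{n+1} = (1 + 2/3z)y_n
  ⇒ R(z) = (1 + 2/3z)/(1 − 1/3z).

Need |R(x)|<1, x<0.
x=-1.77: |R|=0.1132
R=−1: 1+2/3x = −1+1/3x ⇒ -1/3x=2 ⇒ x=2/(-1/3)=-6.0000
Confirm numerically:
  x=-5.897: |R|=0.98842 <1
  x=-5.750: |R|=0.97143 <1
  x=-3.713: |R|=0.65932 <1
  x=-3.035: |R|=0.50870 <1
  x=-6.554: |R|=1.05799 >1
  x=-6.331: |R|=1.03547 >1
  x=-6.131: |R|=1.01435 >1
So |R|<1 on (-6.0000, 0).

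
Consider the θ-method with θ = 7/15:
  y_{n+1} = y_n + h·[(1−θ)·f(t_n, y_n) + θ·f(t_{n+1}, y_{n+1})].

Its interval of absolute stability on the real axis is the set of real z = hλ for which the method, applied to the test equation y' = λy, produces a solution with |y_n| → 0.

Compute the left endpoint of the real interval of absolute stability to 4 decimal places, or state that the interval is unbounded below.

left endpoint -30.0000.

Set f=λy, z=hλ:
  y_{n+1} = y_n + z·[8/15·y_n + 7/15·y_{n+1}] ⇒ (1 − 7/15z)y_{n+1} = (1 + 8/15z)y_n
  R(z) = (1 + 8/15z)/(1 − 7/15z).

Need |R(x)|<1, x<0.
x=-1.22: |R|=0.2226
R=−1: 1+8/15x = −1+7/15x ⇒ -1/15x=2 ⇒ x=2/(-1/15)=-30.0000
Confirm numerically:
  x=-18.244: |R|=0.91762 <1
  x=-16.598: |R|=0.89784 <1
  x=-15.841: |R|=0.88753 <1
  x=-30.390: |R|=1.00171 >1
  x=-30.207: |R|=1.00091 >1
  x=-30.115: |R|=1.00051 >1
So |R|<1 on (-30.0000, 0).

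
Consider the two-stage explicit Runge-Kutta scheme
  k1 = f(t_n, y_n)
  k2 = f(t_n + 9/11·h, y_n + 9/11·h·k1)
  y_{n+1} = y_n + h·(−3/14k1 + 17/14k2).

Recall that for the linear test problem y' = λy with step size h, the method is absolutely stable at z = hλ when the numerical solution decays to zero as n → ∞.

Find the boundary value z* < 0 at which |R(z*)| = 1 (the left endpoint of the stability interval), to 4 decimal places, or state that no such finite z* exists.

left endpoint -1.0065.

On y'=λy, z=hλ:
  k1=λy_n ⇒ h·k1=z·y_n;  k2=λ(1+9/11z)y_n ⇒ h·k2=z(1+9/11z)y_n
  y_{n+1}/y_n = 1 − 3/14z + 17/14z(1+9/11z) = 1 + z + 153/154z²
  so R(z) = 1 + z + 153/154z².

Need |R(x)|<1, x<0.
x=-1.53: |R|=1.7957
R=1: x+153/154x²=0 ⇒ x=−154/153=-1.0065; min R=1−1/(4·153/154)=0.7484>−1
Confirm numerically:
  x=-0.650: |R|=0.76976 <1
  x=-0.594: |R|=0.75654 <1
  x=-0.533: |R|=0.74924 <1
  x=-1.387: |R|=1.52428 >1
  x=-1.171: |R|=1.19134 >1
Stable set (-1.0065, 0).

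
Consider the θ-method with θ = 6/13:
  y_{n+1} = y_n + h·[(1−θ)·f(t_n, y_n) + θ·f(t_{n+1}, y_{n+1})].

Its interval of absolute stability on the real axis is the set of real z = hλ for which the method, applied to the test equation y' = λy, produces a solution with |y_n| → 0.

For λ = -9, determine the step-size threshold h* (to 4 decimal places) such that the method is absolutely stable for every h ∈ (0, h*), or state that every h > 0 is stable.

Test eqn y'=λy, z=hλ:
  y_{n+1} = y_n + z·[7/13·y_n + 6/13·y_{n+1}] ⇒ (1 − 6/13z)y_{n+1} = (1 + 7/13z)y_n
  Hence R(z) = (1 + 7/13z)/(1 − 6/13z).

Need |R(x)|<1, x<0.
x=-0.74: |R|=0.4484
R=−1: 1+7/13x = −1+6/13x ⇒ -1/13x=2 ⇒ x=2/(-1/13)=-26.0000
Confirm numerically:
  x=-24.993: |R|=0.99382 <1
  x=-12.163: |R|=0.83906 <1
  x=-11.871: |R|=0.83225 <1
  x=-11.668: |R|=0.82734 <1
  x=-26.452: |R|=1.00263 >1
  x=-26.181: |R|=1.00106 >1
  x=-26.151: |R|=1.00089 >1
So |R|<1 on (-26.0000, 0).

(-26.0000,0); λ=-9 ⇒ h* = (26)/9 = 2.8889.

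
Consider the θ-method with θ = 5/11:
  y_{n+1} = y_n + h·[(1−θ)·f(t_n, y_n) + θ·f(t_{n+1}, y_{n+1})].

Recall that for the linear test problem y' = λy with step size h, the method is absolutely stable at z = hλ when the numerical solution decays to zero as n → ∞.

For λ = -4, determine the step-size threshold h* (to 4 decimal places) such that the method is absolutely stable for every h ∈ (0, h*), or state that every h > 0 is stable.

(-22.0000,0); λ=-4 ⇒ h* = (22)/4 = 5.5000.

On y'=λy, z=hλ:
  y_{n+1} = y_n + z·[6/11·y_n + 5/11·y_{n+1}] ⇒ (1 − 5/11z)y_{n+1} = (1 + 6/11z)y_n
  R(z) = (1 + 6/11z)/(1 − 5/11z).

Need |R(x)|<1, x<0.
x=-0.62: |R|=0.5163
R=−1: 1+6/11x = −1+5/11x ⇒ -1/11x=2 ⇒ x=2/(-1/11)=-22.0000
Confirm numerically:
  x=-19.846: |R|=0.98046 <1
  x=-17.434: |R|=0.95349 <1
  x=-15.652: |R|=0.92888 <1
  x=-13.726: |R|=0.89609 <1
  x=-22.591: |R|=1.00477 >1
  x=-22.549: |R|=1.00444 >1
  x=-22.121: |R|=1.00100 >1
Stable set (-22.0000, 0).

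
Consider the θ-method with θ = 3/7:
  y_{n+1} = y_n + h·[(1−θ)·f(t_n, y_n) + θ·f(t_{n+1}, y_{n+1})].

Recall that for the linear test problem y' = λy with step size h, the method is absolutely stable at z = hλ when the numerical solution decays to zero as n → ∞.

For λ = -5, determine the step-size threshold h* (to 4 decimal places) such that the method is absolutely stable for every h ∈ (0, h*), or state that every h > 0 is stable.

With y'=λy (z=hλ):
  y_{n+1} = y_n + z·[4/7·y_n + 3/7·y_{n+1}] ⇒ (1 − 3/7z)y_{n+1} = (1 + 4/7z)y_n
  so R(z) = (1 + 4/7z)/(1 − 3/7z).

Need |R(x)|<1, x<0.
x=-1.47: |R|=0.0982
R=−1: 1+4/7x = −1+3/7x ⇒ -1/7x=2 ⇒ x=2/(-1/7)=-14.0000
Confirm numerically:
  x=-11.393: |R|=0.93669 <1
  x=-9.107: |R|=0.85743 <1
  x=-8.745: |R|=0.84188 <1
  x=-6.771: |R|=0.73533 <1
  x=-14.371: |R|=1.00740 >1
  x=-14.327: |R|=1.00654 >1
  x=-14.063: |R|=1.00128 >1
Stable set (-14.0000, 0).

(-14.0000,0); λ=-5 ⇒ h* = (14)/5 = 2.8000.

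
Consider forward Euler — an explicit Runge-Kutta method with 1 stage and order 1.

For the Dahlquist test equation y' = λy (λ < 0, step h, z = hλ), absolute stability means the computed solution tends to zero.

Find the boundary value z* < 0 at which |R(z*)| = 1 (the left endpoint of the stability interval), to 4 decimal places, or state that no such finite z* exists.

z* = -2.0000.

Set f=λy, z=hλ:
  order 1, 1-stage ⇒ R(z)=1+z
  (e.g. R(-1.74)=-0.74000, |R|=0.74000)

Need |R(x)|<1, x<0.
x=-1.74: |R|=0.7400
|R(-1.8)|=0.8000 |R(-1.79)|=0.7900 |R(-0.93)|=0.0700
Bisect:
  x_lo=-2.5116 |R|=1.5116  x_hi=-0.2401 |R|=0.7599
  mid=-1.37587 |R|=0.37587 →hi
  mid=-1.94373 |R|=0.94373 →hi
  mid=-2.22766 |R|=1.22766 →lo
  mid=-2.08569 |R|=1.08569 →lo
  mid=-2.01471 |R|=1.01471 →lo
  mid=-1.97922 |R|=0.97922 →hi
  mid=-1.99697 |R|=0.99697 →hi
  mid=-2.00584 |R|=1.00584 →lo
  mid=-2.00140 |R|=1.00140 →lo
  mid=-1.99918 |R|=0.99918 →hi
  ...
  [-2.00002,-1.99988] ⇒ x*=-2.0000
Stable set (-2.0000, 0).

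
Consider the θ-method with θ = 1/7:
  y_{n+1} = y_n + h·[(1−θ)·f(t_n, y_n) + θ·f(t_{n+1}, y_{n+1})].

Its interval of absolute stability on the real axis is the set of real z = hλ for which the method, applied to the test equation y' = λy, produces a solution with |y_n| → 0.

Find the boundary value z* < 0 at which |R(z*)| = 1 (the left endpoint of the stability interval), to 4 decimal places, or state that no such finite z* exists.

left endpoint -2.8000.

Set f=λy, z=hλ:
  y_{n+1} = y_n + z·[6/7·y_n + 1/7·y_{n+1}] ⇒ (1 − 1/7z)y_{n+1} = (1 + 6/7z)y_n
  ⇒ R(z) = (1 + 6/7z)/(1 − 1/7z).

Boundary: |R(x)|=1, x<0.
x=-0.89: |R|=0.2104
R=−1: 1+6/7x = −1+1/7x ⇒ -5/7x=2 ⇒ x=2/(-5/7)=-2.8000
Confirm numerically:
  x=-2.540: |R|=0.86373 <1
  x=-2.438: |R|=0.80822 <1
  x=-2.193: |R|=0.66986 <1
  x=-3.057: |R|=1.12777 >1
  x=-2.892: |R|=1.04650 >1
  x=-2.888: |R|=1.04450 >1
So |R|<1 on (-2.8000, 0).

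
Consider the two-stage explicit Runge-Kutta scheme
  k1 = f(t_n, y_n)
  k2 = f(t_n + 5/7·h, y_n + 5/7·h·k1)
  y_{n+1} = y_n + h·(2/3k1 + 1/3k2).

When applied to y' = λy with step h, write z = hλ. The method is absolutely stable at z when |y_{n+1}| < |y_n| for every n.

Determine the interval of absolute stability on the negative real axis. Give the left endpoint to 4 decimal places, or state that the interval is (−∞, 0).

(-4.2000, 0).

Test eqn y'=λy, z=hλ:
  k1=λy_n ⇒ h·k1=z·y_n;  k2=λ(1+5/7z)y_n ⇒ h·k2=z(1+5/7z)y_n
  y_{n+1}/y_n = 1 + 2/3z + 1/3z(1+5/7z) = 1 + z + 5/21z²
  ⇒ R(z) = 1 + z + 5/21z².

Find x<0 with |R(x)|<1.
x=-1.71: |R|=0.0138
R=1: x+5/21x²=0 ⇒ x=−21/5=-4.2000; min R=1−1/(4·5/21)=-0.0500>−1
Confirm numerically:
  x=-3.336: |R|=0.31374 <1
  x=-2.414: |R|=0.02652 <1
  x=-2.160: |R|=0.04914 <1
  x=-4.700: |R|=1.55952 >1
  x=-4.398: |R|=1.20733 >1
Interval (-4.2000, 0).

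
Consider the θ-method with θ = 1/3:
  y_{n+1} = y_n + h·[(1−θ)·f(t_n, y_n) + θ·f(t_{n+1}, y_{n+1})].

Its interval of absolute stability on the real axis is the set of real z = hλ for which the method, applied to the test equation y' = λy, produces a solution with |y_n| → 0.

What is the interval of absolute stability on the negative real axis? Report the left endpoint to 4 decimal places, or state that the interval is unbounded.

On y'=λy, z=hλ:
  y_{n+1} = y_n + z·[2/3·y_n + 1/3·y_{n+1}] ⇒ (1 − 1/3z)y_{n+1} = (1 + 2/3z)y_n
  so R(z) = (1 + 2/3z)/(1 − 1/3z).

Find x<0 with |R(x)|<1.
x=-0.6: |R|=0.5000
R=−1: 1+2/3x = −1+1/3x ⇒ -1/3x=2 ⇒ x=2/(-1/3)=-6.0000
Confirm numerically:
  x=-4.832: |R|=0.85087 <1
  x=-4.116: |R|=0.73524 <1
  x=-3.473: |R|=0.60961 <1
  x=-2.402: |R|=0.33395 <1
  x=-6.492: |R|=1.05183 >1
  x=-6.297: |R|=1.03195 >1
Interval (-6.0000, 0).

(-6.0000, 0).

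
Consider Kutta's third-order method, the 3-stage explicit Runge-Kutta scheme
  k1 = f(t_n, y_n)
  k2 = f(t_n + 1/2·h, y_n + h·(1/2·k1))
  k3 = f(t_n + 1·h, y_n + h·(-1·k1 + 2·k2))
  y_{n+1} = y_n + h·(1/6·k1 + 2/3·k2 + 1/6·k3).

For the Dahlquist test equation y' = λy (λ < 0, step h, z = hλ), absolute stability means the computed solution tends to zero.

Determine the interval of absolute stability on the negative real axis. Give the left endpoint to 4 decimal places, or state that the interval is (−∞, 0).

z∈(-2.5127,0).

With y'=λy (z=hλ):
  order 3, 3-stage ⇒ R(z)=1+z+z^2/2+z^3/6
  (e.g. R(-0.78)=0.44511, |R|=0.44511)

Solve |R(x)|<1 on ℝ⁻.
x=-0.78: |R|=0.4451
|R(-2.68)|=1.2969 |R(-1.56)|=0.0241 |R(-0.96)|=0.3533
Bisect:
  x_lo=-3.3291 |R|=2.9371  x_hi=-0.3825 |R|=0.6813
  mid=-1.85583 |R|=0.19906 →hi
  mid=-2.59247 |R|=1.13598 →lo
  mid=-2.22415 |R|=0.58448 →hi
  mid=-2.40831 |R|=0.83635 →hi
  mid=-2.50039 |R|=0.97981 →hi
  mid=-2.54643 |R|=1.05625 →lo
  mid=-2.52341 |R|=1.01763 →lo
  mid=-2.51190 |R|=0.99862 →hi
  mid=-2.51766 |R|=1.00810 →lo
  mid=-2.51478 |R|=1.00335 →lo
  ...
  [-2.51280,-2.51262] ⇒ x*=-2.5127
So |R|<1 on (-2.5127, 0).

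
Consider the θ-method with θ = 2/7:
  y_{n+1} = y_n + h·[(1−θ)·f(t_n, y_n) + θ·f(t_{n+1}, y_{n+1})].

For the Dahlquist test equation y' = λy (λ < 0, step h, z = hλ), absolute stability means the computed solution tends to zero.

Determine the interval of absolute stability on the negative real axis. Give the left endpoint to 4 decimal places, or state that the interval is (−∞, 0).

z∈(-4.6667,0).

With y'=λy (z=hλ):
  y_{n+1} = y_n + z·[5/7·y_n + 2/7·y_{n+1}] ⇒ (1 − 2/7z)y_{n+1} = (1 + 5/7z)y_n
  R(z) = (1 + 5/7z)/(1 − 2/7z).

Boundary: |R(x)|=1, x<0.
x=-1.17: |R|=0.1231
R=−1: 1+5/7x = −1+2/7x ⇒ -3/7x=2 ⇒ x=2/(-3/7)=-4.6667
Confirm numerically:
  x=-3.458: |R|=0.73944 <1
  x=-2.856: |R|=0.57269 <1
  x=-1.922: |R|=0.24069 <1
  x=-5.213: |R|=1.09405 >1
  x=-4.740: |R|=1.01335 >1
Stable set (-4.6667, 0).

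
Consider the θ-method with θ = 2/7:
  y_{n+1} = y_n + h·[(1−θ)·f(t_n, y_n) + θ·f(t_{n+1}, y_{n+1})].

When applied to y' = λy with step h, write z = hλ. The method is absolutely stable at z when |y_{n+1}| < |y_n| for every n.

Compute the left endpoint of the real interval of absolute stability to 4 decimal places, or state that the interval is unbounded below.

On y'=λy, z=hλ:
  y_{n+1} = y_n + z·[5/7·y_n + 2/7·y_{n+1}] ⇒ (1 − 2/7z)y_{n+1} = (1 + 5/7z)y_n
  ⇒ R(z) = (1 + 5/7z)/(1 − 2/7z).

Boundary: |R(x)|=1, x<0.
x=-0.61: |R|=0.4805
R=−1: 1+5/7x = −1+2/7x ⇒ -3/7x=2 ⇒ x=2/(-3/7)=-4.6667
Confirm numerically:
  x=-4.429: |R|=0.95504 <1
  x=-3.927: |R|=0.85061 <1
  x=-3.384: |R|=0.72051 <1
  x=-2.190: |R|=0.34710 <1
  x=-5.093: |R|=1.07442 >1
  x=-4.992: |R|=1.05747 >1
  x=-4.772: |R|=1.01910 >1
Interval (-4.6667, 0).

left endpoint -4.6667.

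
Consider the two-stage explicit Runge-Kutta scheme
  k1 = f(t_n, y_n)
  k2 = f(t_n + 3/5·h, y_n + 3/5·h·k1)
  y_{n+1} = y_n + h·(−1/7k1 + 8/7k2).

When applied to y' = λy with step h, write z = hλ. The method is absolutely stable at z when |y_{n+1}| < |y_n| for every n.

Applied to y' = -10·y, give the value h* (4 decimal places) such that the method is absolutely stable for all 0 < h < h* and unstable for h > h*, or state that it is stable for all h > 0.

Test eqn y'=λy, z=hλ:
  k1=λy_n ⇒ h·k1=z·y_n;  k2=λ(1+3/5z)y_n ⇒ h·k2=z(1+3/5z)y_n
  y_{n+1}/y_n = 1 − 1/7z + 8/7z(1+3/5z) = 1 + z + 24/35z²
  so R(z) = 1 + z + 24/35z².

Boundary: |R(x)|=1, x<0.
x=-1.22: |R|=0.8006
R=1: x+24/35x²=0 ⇒ x=−35/24=-1.4583; min R=1−1/(4·24/35)=0.6354>−1
Confirm numerically:
  x=-1.243: |R|=0.81646 <1
  x=-1.242: |R|=0.81576 <1
  x=-0.742: |R|=0.63553 <1
  x=-1.959: |R|=1.67255 >1
  x=-1.693: |R|=1.27243 >1
  x=-1.574: |R|=1.12484 >1
Interval (-1.4583, 0).

(-1.4583,0); λ=-10 ⇒ h* = (35/24)/10 = 0.1458.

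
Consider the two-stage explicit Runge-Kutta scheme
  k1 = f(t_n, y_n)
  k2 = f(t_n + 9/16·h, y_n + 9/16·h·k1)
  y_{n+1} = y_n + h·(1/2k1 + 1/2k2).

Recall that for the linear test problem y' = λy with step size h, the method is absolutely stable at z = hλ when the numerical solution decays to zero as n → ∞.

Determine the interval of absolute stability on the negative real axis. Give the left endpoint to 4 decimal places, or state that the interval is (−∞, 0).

On y'=λy, z=hλ:
  k1=λy_n ⇒ h·k1=z·y_n;  k2=λ(1+9/16z)y_n ⇒ h·k2=z(1+9/16z)y_n
  y_{n+1}/y_n = 1 + 1/2z + 1/2z(1+9/16z) = 1 + z + 9/32z²
  R(z) = 1 + z + 9/32z².

Boundary: |R(x)|=1, x<0.
x=-1.77: |R|=0.1111
R=1: x+9/32x²=0 ⇒ x=−32/9=-3.5556; min R=1−1/(4·9/32)=0.1111>−1
Confirm numerically:
  x=-3.220: |R|=0.69611 <1
  x=-2.071: |R|=0.13529 <1
  x=-2.017: |R|=0.12721 <1
  x=-1.943: |R|=0.11879 <1
  x=-4.014: |R|=1.51756 >1
  x=-3.888: |R|=1.36353 >1
  x=-3.781: |R|=1.23974 >1
Stable set (-3.5556, 0).

(-3.5556, 0).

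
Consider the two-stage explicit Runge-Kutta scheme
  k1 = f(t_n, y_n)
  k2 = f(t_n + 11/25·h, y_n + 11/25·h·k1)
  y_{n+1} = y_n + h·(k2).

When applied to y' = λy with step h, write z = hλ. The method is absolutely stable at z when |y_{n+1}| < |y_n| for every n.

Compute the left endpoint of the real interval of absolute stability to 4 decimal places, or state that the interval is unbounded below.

left endpoint -2.2727.

On y'=λy, z=hλ:
  k1=λy_n ⇒ h·k1=z·y_n;  k2=λ(1+11/25z)y_n ⇒ h·k2=z(1+11/25z)y_n
  y_{n+1}/y_n = 1 + z(1+11/25z) = 1 + z + 11/25z²
  ⇒ R(z) = 1 + z + 11/25z².

Boundary: |R(x)|=1, x<0.
x=-0.8: |R|=0.4816
R=1: x+11/25x²=0 ⇒ x=−25/11=-2.2727; min R=1−1/(4·11/25)=0.4318>−1
Confirm numerically:
  x=-1.393: |R|=0.46080 <1
  x=-1.329: |R|=0.44815 <1
  x=-1.160: |R|=0.43206 <1
  x=-2.749: |R|=1.57608 >1
  x=-2.447: |R|=1.18764 >1
Interval (-2.2727, 0).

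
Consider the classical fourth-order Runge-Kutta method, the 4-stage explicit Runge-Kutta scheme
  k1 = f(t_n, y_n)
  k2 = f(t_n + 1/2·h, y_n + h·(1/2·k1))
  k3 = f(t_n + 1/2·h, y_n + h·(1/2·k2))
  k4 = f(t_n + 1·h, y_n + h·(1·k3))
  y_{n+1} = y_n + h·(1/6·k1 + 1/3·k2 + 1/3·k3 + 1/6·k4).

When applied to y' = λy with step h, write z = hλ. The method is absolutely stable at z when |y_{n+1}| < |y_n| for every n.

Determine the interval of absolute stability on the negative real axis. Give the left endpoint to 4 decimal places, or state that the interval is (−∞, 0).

With y'=λy (z=hλ):
  order 4, 4-stage ⇒ R(z)=1+z+z^2/2+z^3/6+z^4/24
  (e.g. R(-0.57)=0.56598, |R|=0.56598)

Need |R(x)|<1, x<0.
x=-0.57: |R|=0.5660
|R(-1.91)|=0.3073 |R(-0.91)|=0.4070 |R(-0.51)|=0.6008
Bisect:
  x_lo=-3.3070 |R|=2.1168  x_hi=-0.2452 |R|=0.7825
  mid=-1.77612 |R|=0.28200 →hi
  mid=-2.54156 |R|=0.69056 →hi
  mid=-2.92428 |R|=1.23059 →lo
  mid=-2.73292 |R|=0.92387 →hi
  mid=-2.82860 |R|=1.06728 →lo
  mid=-2.78076 |R|=0.99319 →hi
  mid=-2.80468 |R|=1.02963 →lo
  mid=-2.79272 |R|=1.01126 →lo
  mid=-2.78674 |R|=1.00219 →lo
  mid=-2.78375 |R|=0.99768 →hi
  ...
  [-2.78543,-2.78525] ⇒ x*=-2.7853
Stable set (-2.7853, 0).

(-2.7853, 0).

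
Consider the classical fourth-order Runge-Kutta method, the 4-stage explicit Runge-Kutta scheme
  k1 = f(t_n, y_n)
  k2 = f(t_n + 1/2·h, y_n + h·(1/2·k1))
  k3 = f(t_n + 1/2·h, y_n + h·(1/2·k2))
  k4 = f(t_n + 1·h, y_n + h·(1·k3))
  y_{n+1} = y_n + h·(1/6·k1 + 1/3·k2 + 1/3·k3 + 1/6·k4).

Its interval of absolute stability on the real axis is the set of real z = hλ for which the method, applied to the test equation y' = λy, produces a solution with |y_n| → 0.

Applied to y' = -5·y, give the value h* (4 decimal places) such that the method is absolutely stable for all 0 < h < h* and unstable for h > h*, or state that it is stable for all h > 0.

(-2.7853,0); λ=-5 ⇒ h* = 0.5571.

With y'=λy (z=hλ):
  order 4, 4-stage ⇒ R(z)=1+z+z^2/2+z^3/6+z^4/24
  (e.g. R(-0.95)=0.39229, |R|=0.39229)

Boundary: |R(x)|=1, x<0.
x=-0.95: |R|=0.3923
|R(-2.92)|=1.2228 |R(-2.66)|=0.8270 |R(-1.74)|=0.2777
Bisect:
  x_lo=-3.5205 |R|=2.8046  x_hi=-0.3932 |R|=0.6749
  mid=-1.95686 |R|=0.31987 →hi
  mid=-2.73867 |R|=0.93195 →hi
  mid=-3.12957 |R|=1.65587 →lo
  mid=-2.93412 |R|=1.24857 →lo
  mid=-2.83640 |R|=1.07982 →lo
  mid=-2.78753 |R|=1.00338 →lo
  mid=-2.76310 |R|=0.96705 →hi
  mid=-2.77532 |R|=0.98506 →hi
  mid=-2.78142 |R|=0.99418 →hi
  mid=-2.78448 |R|=0.99877 →hi
  ...
  [-2.78543,-2.78524] ⇒ x*=-2.7853
Interval (-2.7853, 0).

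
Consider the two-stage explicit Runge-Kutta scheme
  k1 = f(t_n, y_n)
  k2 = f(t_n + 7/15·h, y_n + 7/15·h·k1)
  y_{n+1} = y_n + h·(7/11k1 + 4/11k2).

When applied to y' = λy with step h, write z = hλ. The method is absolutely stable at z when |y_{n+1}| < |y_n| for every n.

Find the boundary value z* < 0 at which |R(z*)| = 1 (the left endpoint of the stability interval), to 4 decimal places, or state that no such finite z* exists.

z* = -5.8929.

Set f=λy, z=hλ:
  k1=λy_n ⇒ h·k1=z·y_n;  k2=λ(1+7/15z)y_n ⇒ h·k2=z(1+7/15z)y_n
  y_{n+1}/y_n = 1 + 7/11z + 4/11z(1+7/15z) = 1 + z + 28/165z²
  Hence R(z) = 1 + z + 28/165z².

Find x<0 with |R(x)|<1.
x=-0.33: |R|=0.6885
R=1: x+28/165x²=0 ⇒ x=−165/28=-5.8929; min R=1−1/(4·28/165)=-0.4732>−1
Confirm numerically:
  x=-5.405: |R|=0.55253 <1
  x=-5.358: |R|=0.51369 <1
  x=-4.452: |R|=0.08855 <1
  x=-3.138: |R|=0.46699 <1
  x=-6.379: |R|=1.52625 >1
  x=-6.074: |R|=1.18671 >1
So |R|<1 on (-5.8929, 0).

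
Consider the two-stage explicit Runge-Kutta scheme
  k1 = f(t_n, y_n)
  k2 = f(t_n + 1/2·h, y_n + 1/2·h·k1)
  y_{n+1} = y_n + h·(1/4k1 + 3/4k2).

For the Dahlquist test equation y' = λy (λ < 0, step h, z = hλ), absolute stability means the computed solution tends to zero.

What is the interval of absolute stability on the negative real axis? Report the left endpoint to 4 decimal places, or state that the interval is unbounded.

Test eqn y'=λy, z=hλ:
  k1=λy_n ⇒ h·k1=z·y_n;  k2=λ(1+1/2z)y_n ⇒ h·k2=z(1+1/2z)y_n
  y_{n+1}/y_n = 1 + 1/4z + 3/4z(1+1/2z) = 1 + z + 3/8z²
  Hence R(z) = 1 + z + 3/8z².

Need |R(x)|<1, x<0.
x=-0.85: |R|=0.4209
R=1: x+3/8x²=0 ⇒ x=−8/3=-2.6667; min R=1−1/(4·3/8)=0.3333>−1
Confirm numerically:
  x=-2.450: |R|=0.80094 <1
  x=-2.319: |R|=0.69766 <1
  x=-1.233: |R|=0.33711 <1
  x=-1.179: |R|=0.34227 <1
  x=-2.996: |R|=1.37001 >1
  x=-2.850: |R|=1.19594 >1
  x=-2.776: |R|=1.11382 >1
Stable set (-2.6667, 0).

(-2.6667, 0).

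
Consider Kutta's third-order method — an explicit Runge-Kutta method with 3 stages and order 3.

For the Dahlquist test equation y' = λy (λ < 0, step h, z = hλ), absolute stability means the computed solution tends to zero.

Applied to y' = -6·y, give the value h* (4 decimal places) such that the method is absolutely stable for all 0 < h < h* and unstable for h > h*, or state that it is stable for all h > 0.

Set f=λy, z=hλ:
  order 3, 3-stage ⇒ R(z)=1+z+z^2/2+z^3/6
  (e.g. R(-0.33)=0.71846, |R|=0.71846)

Boundary: |R(x)|=1, x<0.
x=-0.33: |R|=0.7185
|R(-2.82)|=1.5814 |R(-2.79)|=1.5176 |R(-2.23)|=0.5918
Bisect:
  x_lo=-3.3695 |R|=3.0688  x_hi=-0.1390 |R|=0.8702
  mid=-1.75429 |R|=0.11534 →hi
  mid=-2.56192 |R|=1.08270 →lo
  mid=-2.15811 |R|=0.50460 →hi
  mid=-2.36001 |R|=0.76593 →hi
  mid=-2.46097 |R|=0.91687 →hi
  mid=-2.51144 |R|=0.99786 →hi
  mid=-2.53668 |R|=1.03979 →lo
  mid=-2.52406 |R|=1.01871 →lo
  ...
  [-2.51282,-2.51263] ⇒ x*=-2.5127
Stable set (-2.5127, 0).

(-2.5127,0); λ=-6 ⇒ h* = 0.4188.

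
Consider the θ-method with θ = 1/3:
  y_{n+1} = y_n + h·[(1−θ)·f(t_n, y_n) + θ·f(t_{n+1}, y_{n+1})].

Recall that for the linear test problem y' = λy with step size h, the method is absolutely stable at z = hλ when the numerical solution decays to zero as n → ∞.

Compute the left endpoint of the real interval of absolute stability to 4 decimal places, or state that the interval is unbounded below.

left endpoint -6.0000.

With y'=λy (z=hλ):
  y_{n+1} = y_n + z·[2/3·y_n + 1/3·y_{n+1}] ⇒ (1 − 1/3z)y_{n+1} = (1 + 2/3z)y_n
  Hence R(z) = (1 + 2/3z)/(1 − 1/3z).

Solve |R(x)|<1 on ℝ⁻.
x=-0.58: |R|=0.5140
R=−1: 1+2/3x = −1+1/3x ⇒ -1/3x=2 ⇒ x=2/(-1/3)=-6.0000
Confirm numerically:
  x=-5.834: |R|=0.98121 <1
  x=-5.729: |R|=0.96895 <1
  x=-4.827: |R|=0.85013 <1
  x=-3.018: |R|=0.50449 <1
  x=-6.518: |R|=1.05442 >1
  x=-6.184: |R|=1.02003 >1
  x=-6.109: |R|=1.01197 >1
Stable set (-6.0000, 0).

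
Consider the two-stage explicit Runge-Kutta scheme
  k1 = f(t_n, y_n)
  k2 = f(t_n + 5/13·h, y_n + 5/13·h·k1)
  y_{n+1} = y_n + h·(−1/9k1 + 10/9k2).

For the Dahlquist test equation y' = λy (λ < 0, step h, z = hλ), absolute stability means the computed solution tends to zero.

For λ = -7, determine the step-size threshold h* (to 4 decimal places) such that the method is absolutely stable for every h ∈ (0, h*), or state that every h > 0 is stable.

Set f=λy, z=hλ:
  k1=λy_n ⇒ h·k1=z·y_n;  k2=λ(1+5/13z)y_n ⇒ h·k2=z(1+5/13z)y_n
  y_{n+1}/y_n = 1 − 1/9z + 10/9z(1+5/13z) = 1 + z + 50/117z²
  Hence R(z) = 1 + z + 50/117z².

Solve |R(x)|<1 on ℝ⁻.
x=-1.31: |R|=0.4234
R=1: x+50/117x²=0 ⇒ x=−117/50=-2.3400; min R=1−1/(4·50/117)=0.4150>−1
Confirm numerically:
  x=-2.171: |R|=0.84321 <1
  x=-2.125: |R|=0.80475 <1
  x=-0.972: |R|=0.43175 <1
  x=-2.892: |R|=1.68222 >1
  x=-2.550: |R|=1.22885 >1
  x=-2.433: |R|=1.09670 >1
Interval (-2.3400, 0).

(-2.3400,0); λ=-7 ⇒ h* = (117/50)/7 = 0.3343.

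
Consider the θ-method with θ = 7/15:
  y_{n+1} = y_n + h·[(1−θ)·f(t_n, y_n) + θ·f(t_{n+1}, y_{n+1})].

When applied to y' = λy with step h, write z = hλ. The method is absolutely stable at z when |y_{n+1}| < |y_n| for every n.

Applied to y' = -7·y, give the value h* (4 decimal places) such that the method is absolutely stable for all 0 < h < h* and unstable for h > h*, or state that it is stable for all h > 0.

Test eqn y'=λy, z=hλ:
  y_{n+1} = y_n + z·[8/15·y_n + 7/15·y_{n+1}] ⇒ (1 − 7/15z)y_{n+1} = (1 + 8/15z)y_n
  so R(z) = (1 + 8/15z)/(1 − 7/15z).

Find x<0 with |R(x)|<1.
x=-0.32: |R|=0.7216
R=−1: 1+8/15x = −1+7/15x ⇒ -1/15x=2 ⇒ x=2/(-1/15)=-30.0000
Confirm numerically:
  x=-29.536: |R|=0.99791 <1
  x=-14.904: |R|=0.87349 <1
  x=-12.600: |R|=0.83140 <1
  x=-30.375: |R|=1.00165 >1
  x=-30.349: |R|=1.00153 >1
Stable set (-30.0000, 0).

(-30.0000,0); λ=-7 ⇒ h* = (30)/7 = 4.2857.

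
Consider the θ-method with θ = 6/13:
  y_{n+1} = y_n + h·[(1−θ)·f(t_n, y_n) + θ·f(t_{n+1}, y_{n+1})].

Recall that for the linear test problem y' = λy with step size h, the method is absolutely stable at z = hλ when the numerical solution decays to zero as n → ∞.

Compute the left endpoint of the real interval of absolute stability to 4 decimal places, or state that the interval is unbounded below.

left endpoint -26.0000.

Test eqn y'=λy, z=hλ:
  y_{n+1} = y_n + z·[7/13·y_n + 6/13·y_{n+1}] ⇒ (1 − 6/13z)y_{n+1} = (1 + 7/13z)y_n
  R(z) = (1 + 7/13z)/(1 − 6/13z).

Find x<0 with |R(x)|<1.
x=-1.54: |R|=0.0998
R=−1: 1+7/13x = −1+6/13x ⇒ -1/13x=2 ⇒ x=2/(-1/13)=-26.0000
Confirm numerically:
  x=-18.232: |R|=0.93653 <1
  x=-17.130: |R|=0.92339 <1
  x=-14.557: |R|=0.88596 <1
  x=-11.152: |R|=0.81420 <1
  x=-26.454: |R|=1.00264 >1
  x=-26.222: |R|=1.00130 >1
Stable set (-26.0000, 0).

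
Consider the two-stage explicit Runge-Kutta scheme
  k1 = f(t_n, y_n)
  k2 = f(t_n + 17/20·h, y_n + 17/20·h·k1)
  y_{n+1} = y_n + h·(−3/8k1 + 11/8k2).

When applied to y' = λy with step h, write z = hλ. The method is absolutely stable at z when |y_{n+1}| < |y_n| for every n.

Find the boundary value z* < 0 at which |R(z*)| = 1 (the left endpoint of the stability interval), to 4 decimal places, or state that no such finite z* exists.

z* = -0.8556.

Set f=λy, z=hλ:
  k1=λy_n ⇒ h·k1=z·y_n;  k2=λ(1+17/20z)y_n ⇒ h·k2=z(1+17/20z)y_n
  y_{n+1}/y_n = 1 − 3/8z + 11/8z(1+17/20z) = 1 + z + 187/160z²
  Hence R(z) = 1 + z + 187/160z².

Find x<0 with |R(x)|<1.
x=-1.41: |R|=1.9136
R=1: x+187/160x²=0 ⇒ x=−160/187=-0.8556; min R=1−1/(4·187/160)=0.7861>−1
Confirm numerically:
  x=-0.830: |R|=0.97515 <1
  x=-0.731: |R|=0.89353 <1
  x=-0.404: |R|=0.78676 <1
  x=-1.430: |R|=1.95998 >1
  x=-1.379: |R|=1.84354 >1
So |R|<1 on (-0.8556, 0).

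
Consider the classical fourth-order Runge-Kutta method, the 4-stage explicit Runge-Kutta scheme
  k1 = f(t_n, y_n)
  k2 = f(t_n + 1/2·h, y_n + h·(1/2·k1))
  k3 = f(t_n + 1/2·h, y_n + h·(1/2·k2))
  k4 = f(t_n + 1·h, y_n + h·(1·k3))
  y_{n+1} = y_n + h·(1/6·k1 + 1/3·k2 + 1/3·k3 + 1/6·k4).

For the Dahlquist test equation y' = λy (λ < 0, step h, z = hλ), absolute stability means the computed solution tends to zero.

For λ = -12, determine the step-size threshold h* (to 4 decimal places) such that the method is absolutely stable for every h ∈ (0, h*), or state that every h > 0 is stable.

With y'=λy (z=hλ):
  order 4, 4-stage ⇒ R(z)=1+z+z^2/2+z^3/6+z^4/24
  (e.g. R(-0.8)=0.45173, |R|=0.45173)

Find x<0 with |R(x)|<1.
x=-0.8: |R|=0.4517
|R(-1.81)|=0.2870 |R(-1.09)|=0.3470 |R(-0.8)|=0.4517
Bisect:
  x_lo=-3.3503 |R|=2.2439  x_hi=-0.3723 |R|=0.6892
  mid=-1.86128 |R|=0.29629 →hi
  mid=-2.60579 |R|=0.76142 →hi
  mid=-2.97804 |R|=1.33169 →lo
  mid=-2.79192 |R|=1.01003 →lo
  mid=-2.69885 |R|=0.87731 →hi
  mid=-2.74538 |R|=0.94148 →hi
  mid=-2.76865 |R|=0.97520 →hi
  mid=-2.78028 |R|=0.99247 →hi
  mid=-2.78610 |R|=1.00122 →lo
  mid=-2.78319 |R|=0.99684 →hi
  ...
  [-2.78537,-2.78519] ⇒ x*=-2.7853
So |R|<1 on (-2.7853, 0).

(-2.7853,0); λ=-12 ⇒ h* = 0.2321.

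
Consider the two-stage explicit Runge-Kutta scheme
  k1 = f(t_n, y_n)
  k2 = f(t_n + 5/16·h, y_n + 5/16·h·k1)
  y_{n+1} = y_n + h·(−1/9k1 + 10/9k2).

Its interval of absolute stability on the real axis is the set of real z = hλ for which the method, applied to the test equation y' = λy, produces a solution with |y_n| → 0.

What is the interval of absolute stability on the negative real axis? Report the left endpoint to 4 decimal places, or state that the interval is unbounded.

(-2.8800, 0).

Test eqn y'=λy, z=hλ:
  k1=λy_n ⇒ h·k1=z·y_n;  k2=λ(1+5/16z)y_n ⇒ h·k2=z(1+5/16z)y_n
  y_{n+1}/y_n = 1 − 1/9z + 10/9z(1+5/16z) = 1 + z + 25/72z²
  so R(z) = 1 + z + 25/72z².

Boundary: |R(x)|=1, x<0.
x=-1.42: |R|=0.2801
R=1: x+25/72x²=0 ⇒ x=−72/25=-2.8800; min R=1−1/(4·25/72)=0.2800>−1
Confirm numerically:
  x=-2.419: |R|=0.61279 <1
  x=-2.135: |R|=0.44772 <1
  x=-1.414: |R|=0.28023 <1
  x=-3.280: |R|=1.45556 >1
  x=-2.961: |R|=1.08328 >1
Interval (-2.8800, 0).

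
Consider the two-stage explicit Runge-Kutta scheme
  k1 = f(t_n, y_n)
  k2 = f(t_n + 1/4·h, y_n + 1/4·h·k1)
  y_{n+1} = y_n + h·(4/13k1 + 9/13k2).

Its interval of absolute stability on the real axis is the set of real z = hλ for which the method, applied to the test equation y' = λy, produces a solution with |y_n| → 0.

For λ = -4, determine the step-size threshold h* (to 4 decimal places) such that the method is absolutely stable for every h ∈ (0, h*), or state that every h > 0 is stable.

(-5.7778,0); λ=-4 ⇒ h* = (52/9)/4 = 1.4444.

Test eqn y'=λy, z=hλ:
  k1=λy_n ⇒ h·k1=z·y_n;  k2=λ(1+1/4z)y_n ⇒ h·k2=z(1+1/4z)y_n
  y_{n+1}/y_n = 1 + 4/13z + 9/13z(1+1/4z) = 1 + z + 9/52z²
  ⇒ R(z) = 1 + z + 9/52z².

Find x<0 with |R(x)|<1.
x=-0.54: |R|=0.5105
R=1: x+9/52x²=0 ⇒ x=−52/9=-5.7778; min R=1−1/(4·9/52)=-0.4444>−1
Confirm numerically:
  x=-4.732: |R|=0.14351 <1
  x=-3.118: |R|=0.43536 <1
  x=-2.422: |R|=0.40672 <1
  x=-6.083: |R|=1.32135 >1
  x=-5.954: |R|=1.18160 >1
Stable set (-5.7778, 0).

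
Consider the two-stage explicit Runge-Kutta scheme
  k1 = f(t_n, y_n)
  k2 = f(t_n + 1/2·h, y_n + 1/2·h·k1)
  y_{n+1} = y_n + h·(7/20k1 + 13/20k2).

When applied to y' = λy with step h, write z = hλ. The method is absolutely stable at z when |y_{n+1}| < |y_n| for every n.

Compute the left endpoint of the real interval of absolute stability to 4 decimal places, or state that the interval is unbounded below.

On y'=λy, z=hλ:
  k1=λy_n ⇒ h·k1=z·y_n;  k2=λ(1+1/2z)y_n ⇒ h·k2=z(1+1/2z)y_n
  y_{n+1}/y_n = 1 + 7/20z + 13/20z(1+1/2z) = 1 + z + 13/40z²
  so R(z) = 1 + z + 13/40z².

Solve |R(x)|<1 on ℝ⁻.
x=-1.15: |R|=0.2798
R=1: x+13/40x²=0 ⇒ x=−40/13=-3.0769; min R=1−1/(4·13/40)=0.2308>−1
Confirm numerically:
  x=-1.818: |R|=0.25617 <1
  x=-1.711: |R|=0.24044 <1
  x=-1.637: |R|=0.23392 <1
  x=-1.441: |R|=0.23386 <1
  x=-3.622: |R|=1.64164 >1
  x=-3.463: |R|=1.43452 >1
Stable set (-3.0769, 0).

z* = -3.0769.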